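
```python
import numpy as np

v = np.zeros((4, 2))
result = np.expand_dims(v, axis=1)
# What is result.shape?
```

(4, 1, 2)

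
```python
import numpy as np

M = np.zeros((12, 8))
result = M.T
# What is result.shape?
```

(8, 12)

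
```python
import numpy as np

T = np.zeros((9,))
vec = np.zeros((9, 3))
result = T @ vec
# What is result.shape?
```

(3,)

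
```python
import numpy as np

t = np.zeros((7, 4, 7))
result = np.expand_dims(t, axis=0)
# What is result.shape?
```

(1, 7, 4, 7)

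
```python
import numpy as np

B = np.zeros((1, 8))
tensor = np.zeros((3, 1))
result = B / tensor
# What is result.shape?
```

(3, 8)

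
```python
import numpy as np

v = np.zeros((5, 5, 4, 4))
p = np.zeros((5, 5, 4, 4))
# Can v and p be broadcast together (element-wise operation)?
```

Yes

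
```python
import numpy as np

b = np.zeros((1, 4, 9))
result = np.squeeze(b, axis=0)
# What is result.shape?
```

(4, 9)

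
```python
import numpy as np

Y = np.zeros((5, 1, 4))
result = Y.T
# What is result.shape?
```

(4, 1, 5)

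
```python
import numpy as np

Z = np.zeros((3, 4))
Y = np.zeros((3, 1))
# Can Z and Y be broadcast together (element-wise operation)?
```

Yes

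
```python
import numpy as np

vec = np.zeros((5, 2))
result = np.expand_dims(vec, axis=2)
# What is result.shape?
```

(5, 2, 1)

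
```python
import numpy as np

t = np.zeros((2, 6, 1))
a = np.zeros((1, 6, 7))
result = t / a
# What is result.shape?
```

(2, 6, 7)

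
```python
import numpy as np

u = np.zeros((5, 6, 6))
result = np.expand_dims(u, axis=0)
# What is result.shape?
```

(1, 5, 6, 6)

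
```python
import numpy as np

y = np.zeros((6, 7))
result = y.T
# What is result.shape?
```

(7, 6)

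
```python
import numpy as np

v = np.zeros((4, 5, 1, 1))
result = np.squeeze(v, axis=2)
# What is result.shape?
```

(4, 5, 1)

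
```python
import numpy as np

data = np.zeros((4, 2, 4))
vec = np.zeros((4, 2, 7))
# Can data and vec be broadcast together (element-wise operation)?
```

No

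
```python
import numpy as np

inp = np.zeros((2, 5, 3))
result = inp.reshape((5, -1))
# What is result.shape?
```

(5, 6)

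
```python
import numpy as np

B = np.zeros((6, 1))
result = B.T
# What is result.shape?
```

(1, 6)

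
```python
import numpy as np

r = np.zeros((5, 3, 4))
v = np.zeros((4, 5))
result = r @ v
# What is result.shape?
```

(5, 3, 5)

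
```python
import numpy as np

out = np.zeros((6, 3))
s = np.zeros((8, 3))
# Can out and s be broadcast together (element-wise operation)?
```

No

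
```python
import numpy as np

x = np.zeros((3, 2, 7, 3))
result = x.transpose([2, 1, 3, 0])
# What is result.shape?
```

(7, 2, 3, 3)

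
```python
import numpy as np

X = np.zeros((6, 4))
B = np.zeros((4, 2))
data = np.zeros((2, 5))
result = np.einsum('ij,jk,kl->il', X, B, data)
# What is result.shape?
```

(6, 5)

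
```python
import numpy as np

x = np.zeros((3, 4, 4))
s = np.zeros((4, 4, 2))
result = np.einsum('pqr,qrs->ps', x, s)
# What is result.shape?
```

(3, 2)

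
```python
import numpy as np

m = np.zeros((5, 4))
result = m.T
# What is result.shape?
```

(4, 5)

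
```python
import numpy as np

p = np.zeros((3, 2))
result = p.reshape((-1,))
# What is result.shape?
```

(6,)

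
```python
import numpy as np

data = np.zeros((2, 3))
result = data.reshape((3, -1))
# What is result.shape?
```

(3, 2)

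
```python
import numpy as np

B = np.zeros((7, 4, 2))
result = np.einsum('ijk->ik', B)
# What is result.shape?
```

(7, 2)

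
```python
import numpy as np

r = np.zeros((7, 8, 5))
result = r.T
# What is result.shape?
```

(5, 8, 7)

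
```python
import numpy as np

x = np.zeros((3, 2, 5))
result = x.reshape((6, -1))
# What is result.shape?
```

(6, 5)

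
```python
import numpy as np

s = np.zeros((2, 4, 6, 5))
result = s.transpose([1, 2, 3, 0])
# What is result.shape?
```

(4, 6, 5, 2)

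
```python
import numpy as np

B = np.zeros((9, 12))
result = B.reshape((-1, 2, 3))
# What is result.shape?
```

(18, 2, 3)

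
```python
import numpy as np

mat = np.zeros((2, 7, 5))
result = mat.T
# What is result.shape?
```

(5, 7, 2)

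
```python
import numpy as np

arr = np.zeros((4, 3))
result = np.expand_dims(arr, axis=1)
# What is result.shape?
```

(4, 1, 3)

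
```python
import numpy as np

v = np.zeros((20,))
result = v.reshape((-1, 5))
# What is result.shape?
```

(4, 5)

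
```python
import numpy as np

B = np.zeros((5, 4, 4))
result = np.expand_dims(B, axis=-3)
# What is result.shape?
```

(5, 1, 4, 4)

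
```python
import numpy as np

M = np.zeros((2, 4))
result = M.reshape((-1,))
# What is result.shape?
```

(8,)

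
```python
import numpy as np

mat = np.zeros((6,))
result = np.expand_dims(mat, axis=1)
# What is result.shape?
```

(6, 1)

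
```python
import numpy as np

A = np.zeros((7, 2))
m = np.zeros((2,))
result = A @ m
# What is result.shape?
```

(7,)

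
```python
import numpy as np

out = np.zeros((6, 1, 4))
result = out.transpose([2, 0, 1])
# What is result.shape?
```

(4, 6, 1)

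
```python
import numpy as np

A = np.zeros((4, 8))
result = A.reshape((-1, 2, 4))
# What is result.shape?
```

(4, 2, 4)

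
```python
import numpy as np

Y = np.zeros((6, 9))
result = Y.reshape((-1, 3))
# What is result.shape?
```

(18, 3)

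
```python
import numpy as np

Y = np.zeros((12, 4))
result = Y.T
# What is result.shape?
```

(4, 12)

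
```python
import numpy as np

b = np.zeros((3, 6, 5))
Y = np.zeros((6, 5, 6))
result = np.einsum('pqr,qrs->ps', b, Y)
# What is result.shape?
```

(3, 6)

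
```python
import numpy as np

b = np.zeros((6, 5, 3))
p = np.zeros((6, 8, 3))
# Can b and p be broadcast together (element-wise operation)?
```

No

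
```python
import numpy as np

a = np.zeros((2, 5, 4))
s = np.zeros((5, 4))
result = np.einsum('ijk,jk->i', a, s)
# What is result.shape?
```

(2,)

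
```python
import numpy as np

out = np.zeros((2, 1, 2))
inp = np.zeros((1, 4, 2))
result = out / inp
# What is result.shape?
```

(2, 4, 2)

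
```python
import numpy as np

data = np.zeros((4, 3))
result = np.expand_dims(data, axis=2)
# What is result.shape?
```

(4, 3, 1)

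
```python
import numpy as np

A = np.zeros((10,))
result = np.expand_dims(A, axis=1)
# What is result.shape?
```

(10, 1)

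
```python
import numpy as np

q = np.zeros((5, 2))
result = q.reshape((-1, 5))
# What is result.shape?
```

(2, 5)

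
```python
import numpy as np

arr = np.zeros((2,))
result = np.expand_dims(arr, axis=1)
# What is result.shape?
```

(2, 1)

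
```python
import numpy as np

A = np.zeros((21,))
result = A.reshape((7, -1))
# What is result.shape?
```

(7, 3)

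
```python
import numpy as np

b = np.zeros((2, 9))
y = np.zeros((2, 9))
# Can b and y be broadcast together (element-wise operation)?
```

Yes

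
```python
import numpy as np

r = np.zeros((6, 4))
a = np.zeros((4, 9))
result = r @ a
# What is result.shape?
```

(6, 9)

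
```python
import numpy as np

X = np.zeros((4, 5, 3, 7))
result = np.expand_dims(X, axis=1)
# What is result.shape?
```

(4, 1, 5, 3, 7)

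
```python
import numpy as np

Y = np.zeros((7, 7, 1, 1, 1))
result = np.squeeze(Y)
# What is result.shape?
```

(7, 7)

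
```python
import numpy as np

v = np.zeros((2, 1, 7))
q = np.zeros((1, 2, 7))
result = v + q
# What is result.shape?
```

(2, 2, 7)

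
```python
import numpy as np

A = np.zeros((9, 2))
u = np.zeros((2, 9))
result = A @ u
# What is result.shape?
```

(9, 9)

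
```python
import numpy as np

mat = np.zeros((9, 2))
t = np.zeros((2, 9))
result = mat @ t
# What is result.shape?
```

(9, 9)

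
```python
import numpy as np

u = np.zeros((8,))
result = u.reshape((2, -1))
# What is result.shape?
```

(2, 4)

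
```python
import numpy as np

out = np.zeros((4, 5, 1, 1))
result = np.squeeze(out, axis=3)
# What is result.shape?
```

(4, 5, 1)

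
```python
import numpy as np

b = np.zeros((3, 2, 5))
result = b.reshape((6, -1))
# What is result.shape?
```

(6, 5)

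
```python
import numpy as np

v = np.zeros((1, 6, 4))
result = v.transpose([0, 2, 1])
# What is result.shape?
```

(1, 4, 6)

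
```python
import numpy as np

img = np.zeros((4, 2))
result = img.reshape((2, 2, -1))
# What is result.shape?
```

(2, 2, 2)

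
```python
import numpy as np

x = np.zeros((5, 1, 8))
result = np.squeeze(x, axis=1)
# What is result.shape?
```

(5, 8)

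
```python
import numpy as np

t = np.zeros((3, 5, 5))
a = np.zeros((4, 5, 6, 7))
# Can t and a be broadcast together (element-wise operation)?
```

No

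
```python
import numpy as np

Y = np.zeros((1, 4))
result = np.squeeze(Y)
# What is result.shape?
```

(4,)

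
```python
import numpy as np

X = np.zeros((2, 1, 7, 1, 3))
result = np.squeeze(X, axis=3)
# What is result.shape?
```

(2, 1, 7, 3)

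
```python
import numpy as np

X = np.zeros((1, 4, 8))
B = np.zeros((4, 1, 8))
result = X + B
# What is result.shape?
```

(4, 4, 8)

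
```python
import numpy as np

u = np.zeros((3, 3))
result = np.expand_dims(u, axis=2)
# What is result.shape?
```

(3, 3, 1)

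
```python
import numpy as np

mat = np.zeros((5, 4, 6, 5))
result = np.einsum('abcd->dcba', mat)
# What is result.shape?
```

(5, 6, 4, 5)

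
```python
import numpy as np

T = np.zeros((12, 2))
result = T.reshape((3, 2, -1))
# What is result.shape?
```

(3, 2, 4)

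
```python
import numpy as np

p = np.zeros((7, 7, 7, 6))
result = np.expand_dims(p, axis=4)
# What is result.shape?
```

(7, 7, 7, 6, 1)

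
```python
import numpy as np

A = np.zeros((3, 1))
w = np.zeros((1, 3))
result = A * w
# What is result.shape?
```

(3, 3)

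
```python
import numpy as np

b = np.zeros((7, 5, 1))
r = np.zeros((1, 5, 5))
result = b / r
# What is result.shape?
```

(7, 5, 5)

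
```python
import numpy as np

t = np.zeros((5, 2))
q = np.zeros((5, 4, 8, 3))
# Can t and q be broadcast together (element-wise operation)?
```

No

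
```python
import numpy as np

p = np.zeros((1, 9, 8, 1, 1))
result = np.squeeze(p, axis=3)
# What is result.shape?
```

(1, 9, 8, 1)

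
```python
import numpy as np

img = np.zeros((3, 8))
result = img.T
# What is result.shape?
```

(8, 3)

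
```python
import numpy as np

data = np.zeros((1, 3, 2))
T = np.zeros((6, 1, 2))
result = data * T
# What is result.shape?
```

(6, 3, 2)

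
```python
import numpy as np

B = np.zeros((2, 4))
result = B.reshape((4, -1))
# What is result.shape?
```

(4, 2)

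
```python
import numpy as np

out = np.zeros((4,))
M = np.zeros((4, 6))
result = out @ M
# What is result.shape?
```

(6,)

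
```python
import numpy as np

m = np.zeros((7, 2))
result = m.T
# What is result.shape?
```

(2, 7)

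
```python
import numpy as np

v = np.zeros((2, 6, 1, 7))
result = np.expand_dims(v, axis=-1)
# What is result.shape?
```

(2, 6, 1, 7, 1)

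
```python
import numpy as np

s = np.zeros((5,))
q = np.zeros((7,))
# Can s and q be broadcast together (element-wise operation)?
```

No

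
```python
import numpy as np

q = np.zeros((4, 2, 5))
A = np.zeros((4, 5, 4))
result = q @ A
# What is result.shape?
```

(4, 2, 4)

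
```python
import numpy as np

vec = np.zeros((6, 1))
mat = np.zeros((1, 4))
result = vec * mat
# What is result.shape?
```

(6, 4)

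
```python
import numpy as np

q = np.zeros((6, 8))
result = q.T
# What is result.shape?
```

(8, 6)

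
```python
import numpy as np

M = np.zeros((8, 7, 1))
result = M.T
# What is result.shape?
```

(1, 7, 8)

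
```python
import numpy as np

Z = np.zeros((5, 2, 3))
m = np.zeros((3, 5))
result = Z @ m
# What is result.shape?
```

(5, 2, 5)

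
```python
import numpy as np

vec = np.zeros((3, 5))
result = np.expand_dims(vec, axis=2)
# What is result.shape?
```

(3, 5, 1)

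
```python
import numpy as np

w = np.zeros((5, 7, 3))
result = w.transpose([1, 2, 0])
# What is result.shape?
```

(7, 3, 5)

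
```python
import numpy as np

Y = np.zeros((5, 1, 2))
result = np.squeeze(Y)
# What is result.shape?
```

(5, 2)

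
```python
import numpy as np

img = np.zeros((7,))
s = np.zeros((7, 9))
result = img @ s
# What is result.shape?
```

(9,)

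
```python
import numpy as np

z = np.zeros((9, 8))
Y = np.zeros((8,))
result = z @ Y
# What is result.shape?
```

(9,)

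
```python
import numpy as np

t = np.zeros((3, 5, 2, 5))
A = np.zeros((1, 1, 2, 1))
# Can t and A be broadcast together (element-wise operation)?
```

Yes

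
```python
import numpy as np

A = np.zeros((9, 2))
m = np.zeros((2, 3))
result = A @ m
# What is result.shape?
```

(9, 3)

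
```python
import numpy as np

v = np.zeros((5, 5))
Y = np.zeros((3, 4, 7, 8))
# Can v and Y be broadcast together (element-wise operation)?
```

No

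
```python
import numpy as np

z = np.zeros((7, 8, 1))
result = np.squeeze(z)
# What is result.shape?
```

(7, 8)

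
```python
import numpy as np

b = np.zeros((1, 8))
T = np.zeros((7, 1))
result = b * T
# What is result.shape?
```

(7, 8)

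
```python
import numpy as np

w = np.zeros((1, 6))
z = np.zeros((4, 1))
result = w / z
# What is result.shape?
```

(4, 6)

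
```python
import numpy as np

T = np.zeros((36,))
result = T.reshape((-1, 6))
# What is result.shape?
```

(6, 6)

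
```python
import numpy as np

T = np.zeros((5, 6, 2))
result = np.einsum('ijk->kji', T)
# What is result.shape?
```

(2, 6, 5)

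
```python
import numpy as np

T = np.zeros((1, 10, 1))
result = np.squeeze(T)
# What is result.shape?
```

(10,)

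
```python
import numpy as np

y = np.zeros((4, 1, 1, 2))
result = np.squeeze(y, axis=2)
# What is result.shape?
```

(4, 1, 2)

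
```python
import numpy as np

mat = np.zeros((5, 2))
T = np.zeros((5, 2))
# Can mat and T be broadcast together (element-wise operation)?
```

Yes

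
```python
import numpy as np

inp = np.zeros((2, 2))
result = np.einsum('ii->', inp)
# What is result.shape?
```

()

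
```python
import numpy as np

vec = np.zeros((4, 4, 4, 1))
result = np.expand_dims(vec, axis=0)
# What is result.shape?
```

(1, 4, 4, 4, 1)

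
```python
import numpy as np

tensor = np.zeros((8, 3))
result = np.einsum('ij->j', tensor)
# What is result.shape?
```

(3,)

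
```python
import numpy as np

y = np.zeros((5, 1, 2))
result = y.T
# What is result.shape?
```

(2, 1, 5)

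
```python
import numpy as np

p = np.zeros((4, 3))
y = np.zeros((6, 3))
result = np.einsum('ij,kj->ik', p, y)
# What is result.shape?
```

(4, 6)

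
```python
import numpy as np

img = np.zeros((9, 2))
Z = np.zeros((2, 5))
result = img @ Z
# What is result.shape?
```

(9, 5)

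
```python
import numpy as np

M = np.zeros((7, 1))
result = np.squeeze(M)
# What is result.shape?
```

(7,)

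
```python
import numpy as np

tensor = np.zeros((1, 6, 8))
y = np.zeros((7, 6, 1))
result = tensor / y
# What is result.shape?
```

(7, 6, 8)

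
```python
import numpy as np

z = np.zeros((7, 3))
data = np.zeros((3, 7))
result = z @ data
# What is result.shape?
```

(7, 7)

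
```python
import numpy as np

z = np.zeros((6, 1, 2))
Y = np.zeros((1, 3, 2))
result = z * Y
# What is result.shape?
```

(6, 3, 2)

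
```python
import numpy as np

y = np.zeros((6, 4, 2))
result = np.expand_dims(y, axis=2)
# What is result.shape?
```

(6, 4, 1, 2)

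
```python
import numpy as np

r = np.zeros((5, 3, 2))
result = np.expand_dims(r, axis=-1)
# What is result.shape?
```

(5, 3, 2, 1)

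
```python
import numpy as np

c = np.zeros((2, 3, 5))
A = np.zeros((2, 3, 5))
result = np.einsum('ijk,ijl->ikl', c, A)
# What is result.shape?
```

(2, 5, 5)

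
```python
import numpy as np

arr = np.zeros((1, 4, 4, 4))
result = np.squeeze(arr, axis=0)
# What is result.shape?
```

(4, 4, 4)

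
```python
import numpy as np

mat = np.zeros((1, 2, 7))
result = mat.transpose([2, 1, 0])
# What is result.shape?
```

(7, 2, 1)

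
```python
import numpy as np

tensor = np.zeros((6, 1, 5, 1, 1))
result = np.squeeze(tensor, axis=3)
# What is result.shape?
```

(6, 1, 5, 1)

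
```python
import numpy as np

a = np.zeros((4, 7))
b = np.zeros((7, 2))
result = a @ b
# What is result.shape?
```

(4, 2)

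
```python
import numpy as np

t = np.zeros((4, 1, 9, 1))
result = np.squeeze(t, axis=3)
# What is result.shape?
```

(4, 1, 9)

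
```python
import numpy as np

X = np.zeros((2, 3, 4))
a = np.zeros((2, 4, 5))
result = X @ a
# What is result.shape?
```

(2, 3, 5)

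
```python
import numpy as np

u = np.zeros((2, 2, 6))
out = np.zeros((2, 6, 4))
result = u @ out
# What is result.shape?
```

(2, 2, 4)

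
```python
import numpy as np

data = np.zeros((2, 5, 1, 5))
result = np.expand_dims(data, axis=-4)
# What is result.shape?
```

(2, 1, 5, 1, 5)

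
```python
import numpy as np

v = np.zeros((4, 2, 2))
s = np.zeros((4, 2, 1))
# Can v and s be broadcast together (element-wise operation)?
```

Yes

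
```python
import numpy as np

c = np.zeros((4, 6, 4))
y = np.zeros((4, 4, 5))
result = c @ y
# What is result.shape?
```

(4, 6, 5)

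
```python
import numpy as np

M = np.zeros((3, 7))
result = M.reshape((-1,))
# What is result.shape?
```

(21,)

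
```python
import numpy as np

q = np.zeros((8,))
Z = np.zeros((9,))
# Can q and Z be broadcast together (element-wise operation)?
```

No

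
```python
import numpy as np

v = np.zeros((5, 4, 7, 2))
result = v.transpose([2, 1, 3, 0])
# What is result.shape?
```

(7, 4, 2, 5)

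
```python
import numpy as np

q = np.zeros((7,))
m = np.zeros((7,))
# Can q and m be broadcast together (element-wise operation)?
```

Yes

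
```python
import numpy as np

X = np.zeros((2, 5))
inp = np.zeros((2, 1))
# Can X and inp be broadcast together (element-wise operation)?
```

Yes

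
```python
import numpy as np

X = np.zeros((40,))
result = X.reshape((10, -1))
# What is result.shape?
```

(10, 4)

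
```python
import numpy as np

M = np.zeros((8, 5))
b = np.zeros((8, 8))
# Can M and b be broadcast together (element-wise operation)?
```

No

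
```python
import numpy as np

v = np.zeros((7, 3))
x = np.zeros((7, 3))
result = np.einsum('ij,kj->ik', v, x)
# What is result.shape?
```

(7, 7)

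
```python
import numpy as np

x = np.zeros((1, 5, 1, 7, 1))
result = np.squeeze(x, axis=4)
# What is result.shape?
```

(1, 5, 1, 7)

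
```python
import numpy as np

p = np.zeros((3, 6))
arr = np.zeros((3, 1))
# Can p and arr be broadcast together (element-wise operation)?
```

Yes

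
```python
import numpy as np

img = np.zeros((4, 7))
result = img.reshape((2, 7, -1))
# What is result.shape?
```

(2, 7, 2)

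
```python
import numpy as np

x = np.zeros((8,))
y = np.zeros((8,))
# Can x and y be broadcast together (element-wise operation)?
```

Yes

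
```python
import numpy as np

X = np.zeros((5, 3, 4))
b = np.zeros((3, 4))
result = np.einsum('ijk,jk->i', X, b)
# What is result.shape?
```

(5,)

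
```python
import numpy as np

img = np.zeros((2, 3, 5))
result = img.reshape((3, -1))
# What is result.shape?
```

(3, 10)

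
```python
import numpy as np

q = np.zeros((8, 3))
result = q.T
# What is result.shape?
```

(3, 8)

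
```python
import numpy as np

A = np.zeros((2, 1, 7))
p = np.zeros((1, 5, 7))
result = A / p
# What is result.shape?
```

(2, 5, 7)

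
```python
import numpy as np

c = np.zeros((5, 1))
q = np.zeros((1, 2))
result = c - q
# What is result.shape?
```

(5, 2)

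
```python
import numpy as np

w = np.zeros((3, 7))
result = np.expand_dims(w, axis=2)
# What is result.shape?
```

(3, 7, 1)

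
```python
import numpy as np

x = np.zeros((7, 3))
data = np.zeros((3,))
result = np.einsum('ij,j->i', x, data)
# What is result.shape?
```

(7,)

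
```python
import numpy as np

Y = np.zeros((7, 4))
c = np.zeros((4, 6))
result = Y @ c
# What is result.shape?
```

(7, 6)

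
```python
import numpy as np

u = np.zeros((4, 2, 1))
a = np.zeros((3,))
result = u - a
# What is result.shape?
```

(4, 2, 3)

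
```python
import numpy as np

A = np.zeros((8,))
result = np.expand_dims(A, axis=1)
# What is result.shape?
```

(8, 1)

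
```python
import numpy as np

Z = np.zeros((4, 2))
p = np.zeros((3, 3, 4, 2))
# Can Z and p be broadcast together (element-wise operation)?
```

Yes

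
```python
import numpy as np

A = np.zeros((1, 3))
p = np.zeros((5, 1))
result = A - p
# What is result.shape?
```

(5, 3)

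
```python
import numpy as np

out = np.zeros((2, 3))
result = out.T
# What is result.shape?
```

(3, 2)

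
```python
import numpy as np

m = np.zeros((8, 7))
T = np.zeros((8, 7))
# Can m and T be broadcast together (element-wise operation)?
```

Yes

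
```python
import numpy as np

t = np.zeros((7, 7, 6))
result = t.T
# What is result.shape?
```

(6, 7, 7)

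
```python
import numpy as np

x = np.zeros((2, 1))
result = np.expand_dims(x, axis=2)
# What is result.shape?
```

(2, 1, 1)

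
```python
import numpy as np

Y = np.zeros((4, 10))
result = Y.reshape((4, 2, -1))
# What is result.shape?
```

(4, 2, 5)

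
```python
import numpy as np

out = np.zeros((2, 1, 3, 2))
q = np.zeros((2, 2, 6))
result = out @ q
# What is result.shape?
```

(2, 2, 3, 6)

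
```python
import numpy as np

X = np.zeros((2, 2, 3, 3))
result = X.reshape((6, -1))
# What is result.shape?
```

(6, 6)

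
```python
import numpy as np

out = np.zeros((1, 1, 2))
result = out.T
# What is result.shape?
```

(2, 1, 1)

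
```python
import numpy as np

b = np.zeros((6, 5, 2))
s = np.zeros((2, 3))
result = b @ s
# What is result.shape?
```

(6, 5, 3)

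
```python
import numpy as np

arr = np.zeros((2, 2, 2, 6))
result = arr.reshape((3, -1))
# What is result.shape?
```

(3, 16)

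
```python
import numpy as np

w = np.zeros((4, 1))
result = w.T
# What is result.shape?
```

(1, 4)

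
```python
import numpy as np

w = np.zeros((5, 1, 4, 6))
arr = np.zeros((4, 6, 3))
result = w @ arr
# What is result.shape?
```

(5, 4, 4, 3)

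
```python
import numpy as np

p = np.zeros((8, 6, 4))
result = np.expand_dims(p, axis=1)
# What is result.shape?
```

(8, 1, 6, 4)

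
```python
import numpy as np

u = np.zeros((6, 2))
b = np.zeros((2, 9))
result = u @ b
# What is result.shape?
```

(6, 9)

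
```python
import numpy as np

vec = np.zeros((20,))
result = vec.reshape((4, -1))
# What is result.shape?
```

(4, 5)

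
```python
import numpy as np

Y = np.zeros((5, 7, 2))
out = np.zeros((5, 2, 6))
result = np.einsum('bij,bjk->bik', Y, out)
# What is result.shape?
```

(5, 7, 6)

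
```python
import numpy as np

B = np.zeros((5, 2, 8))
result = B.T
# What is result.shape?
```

(8, 2, 5)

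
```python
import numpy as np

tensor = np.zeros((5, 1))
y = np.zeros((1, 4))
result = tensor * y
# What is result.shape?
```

(5, 4)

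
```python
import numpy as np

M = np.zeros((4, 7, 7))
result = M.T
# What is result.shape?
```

(7, 7, 4)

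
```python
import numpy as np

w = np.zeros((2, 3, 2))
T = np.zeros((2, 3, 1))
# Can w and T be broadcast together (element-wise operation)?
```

Yes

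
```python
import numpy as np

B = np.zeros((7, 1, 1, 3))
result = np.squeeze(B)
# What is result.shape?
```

(7, 3)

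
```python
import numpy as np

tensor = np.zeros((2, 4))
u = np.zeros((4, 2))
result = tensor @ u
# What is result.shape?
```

(2, 2)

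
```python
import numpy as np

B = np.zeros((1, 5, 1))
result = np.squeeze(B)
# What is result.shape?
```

(5,)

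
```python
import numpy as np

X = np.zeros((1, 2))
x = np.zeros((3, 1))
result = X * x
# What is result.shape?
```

(3, 2)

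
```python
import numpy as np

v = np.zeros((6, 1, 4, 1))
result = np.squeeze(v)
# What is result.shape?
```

(6, 4)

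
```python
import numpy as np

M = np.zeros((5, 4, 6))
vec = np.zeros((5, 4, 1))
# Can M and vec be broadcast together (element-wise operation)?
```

Yes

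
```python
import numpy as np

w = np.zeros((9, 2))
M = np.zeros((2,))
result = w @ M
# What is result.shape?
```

(9,)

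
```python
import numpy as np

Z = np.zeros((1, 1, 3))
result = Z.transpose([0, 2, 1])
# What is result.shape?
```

(1, 3, 1)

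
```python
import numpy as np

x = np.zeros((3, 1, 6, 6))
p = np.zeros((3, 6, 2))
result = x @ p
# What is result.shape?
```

(3, 3, 6, 2)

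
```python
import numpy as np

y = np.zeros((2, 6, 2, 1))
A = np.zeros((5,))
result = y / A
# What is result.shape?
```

(2, 6, 2, 5)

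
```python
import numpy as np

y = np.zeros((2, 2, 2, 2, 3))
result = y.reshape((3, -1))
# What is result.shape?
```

(3, 16)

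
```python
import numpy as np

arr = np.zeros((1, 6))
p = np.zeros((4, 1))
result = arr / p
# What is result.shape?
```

(4, 6)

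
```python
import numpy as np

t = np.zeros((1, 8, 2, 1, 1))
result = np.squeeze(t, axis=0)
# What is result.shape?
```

(8, 2, 1, 1)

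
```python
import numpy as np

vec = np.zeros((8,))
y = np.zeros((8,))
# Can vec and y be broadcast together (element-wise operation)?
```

Yes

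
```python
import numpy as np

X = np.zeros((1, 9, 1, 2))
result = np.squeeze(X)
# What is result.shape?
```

(9, 2)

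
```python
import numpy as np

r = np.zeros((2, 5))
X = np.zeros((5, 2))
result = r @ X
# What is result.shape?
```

(2, 2)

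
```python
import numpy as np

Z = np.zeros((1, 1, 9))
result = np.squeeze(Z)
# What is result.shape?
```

(9,)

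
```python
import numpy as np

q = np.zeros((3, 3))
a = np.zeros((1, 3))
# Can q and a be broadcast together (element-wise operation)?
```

Yes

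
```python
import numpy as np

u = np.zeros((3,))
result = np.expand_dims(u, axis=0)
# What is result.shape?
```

(1, 3)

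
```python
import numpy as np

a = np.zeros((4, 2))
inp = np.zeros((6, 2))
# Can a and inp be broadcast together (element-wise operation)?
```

No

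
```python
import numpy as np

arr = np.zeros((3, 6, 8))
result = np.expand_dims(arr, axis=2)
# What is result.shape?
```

(3, 6, 1, 8)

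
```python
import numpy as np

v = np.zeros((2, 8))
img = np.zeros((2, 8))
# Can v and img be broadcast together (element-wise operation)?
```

Yes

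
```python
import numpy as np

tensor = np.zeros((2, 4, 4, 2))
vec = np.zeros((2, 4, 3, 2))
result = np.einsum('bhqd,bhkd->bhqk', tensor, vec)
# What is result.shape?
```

(2, 4, 4, 3)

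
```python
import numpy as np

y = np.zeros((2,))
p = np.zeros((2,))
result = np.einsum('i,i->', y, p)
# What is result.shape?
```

()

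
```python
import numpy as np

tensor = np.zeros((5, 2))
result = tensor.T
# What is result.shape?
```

(2, 5)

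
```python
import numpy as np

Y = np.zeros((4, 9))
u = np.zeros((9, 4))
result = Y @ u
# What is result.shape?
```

(4, 4)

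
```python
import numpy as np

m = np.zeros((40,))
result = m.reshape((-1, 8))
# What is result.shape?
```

(5, 8)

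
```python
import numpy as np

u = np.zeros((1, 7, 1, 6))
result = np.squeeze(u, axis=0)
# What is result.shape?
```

(7, 1, 6)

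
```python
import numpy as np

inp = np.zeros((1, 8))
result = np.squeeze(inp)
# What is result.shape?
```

(8,)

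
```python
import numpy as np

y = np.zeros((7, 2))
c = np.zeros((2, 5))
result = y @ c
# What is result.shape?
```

(7, 5)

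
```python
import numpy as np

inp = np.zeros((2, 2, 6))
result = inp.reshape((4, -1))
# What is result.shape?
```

(4, 6)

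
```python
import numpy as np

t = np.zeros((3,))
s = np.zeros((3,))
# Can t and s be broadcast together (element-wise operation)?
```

Yes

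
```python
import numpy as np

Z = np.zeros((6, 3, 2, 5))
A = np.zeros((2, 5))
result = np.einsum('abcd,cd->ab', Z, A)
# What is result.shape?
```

(6, 3)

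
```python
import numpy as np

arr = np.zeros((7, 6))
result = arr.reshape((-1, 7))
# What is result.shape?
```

(6, 7)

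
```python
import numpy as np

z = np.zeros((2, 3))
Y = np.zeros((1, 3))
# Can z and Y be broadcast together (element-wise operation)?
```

Yes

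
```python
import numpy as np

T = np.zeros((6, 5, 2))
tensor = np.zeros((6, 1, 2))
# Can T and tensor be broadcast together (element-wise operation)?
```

Yes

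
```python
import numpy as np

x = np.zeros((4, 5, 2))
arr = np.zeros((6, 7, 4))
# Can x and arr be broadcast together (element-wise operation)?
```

No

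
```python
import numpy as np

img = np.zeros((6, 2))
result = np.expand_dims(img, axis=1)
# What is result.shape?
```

(6, 1, 2)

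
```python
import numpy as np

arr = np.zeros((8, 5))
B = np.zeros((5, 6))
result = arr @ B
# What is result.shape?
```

(8, 6)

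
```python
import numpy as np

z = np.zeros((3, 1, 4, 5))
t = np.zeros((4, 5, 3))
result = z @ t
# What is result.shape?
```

(3, 4, 4, 3)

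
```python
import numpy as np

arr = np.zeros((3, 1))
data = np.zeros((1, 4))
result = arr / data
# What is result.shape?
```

(3, 4)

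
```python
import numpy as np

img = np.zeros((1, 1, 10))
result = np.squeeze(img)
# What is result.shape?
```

(10,)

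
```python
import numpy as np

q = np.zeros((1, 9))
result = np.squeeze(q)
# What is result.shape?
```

(9,)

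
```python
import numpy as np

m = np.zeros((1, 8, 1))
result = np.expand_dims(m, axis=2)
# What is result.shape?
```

(1, 8, 1, 1)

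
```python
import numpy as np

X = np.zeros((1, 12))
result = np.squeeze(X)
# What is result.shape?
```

(12,)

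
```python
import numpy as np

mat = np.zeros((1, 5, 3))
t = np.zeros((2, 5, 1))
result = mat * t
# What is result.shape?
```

(2, 5, 3)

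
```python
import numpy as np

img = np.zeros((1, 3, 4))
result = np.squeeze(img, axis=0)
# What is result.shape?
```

(3, 4)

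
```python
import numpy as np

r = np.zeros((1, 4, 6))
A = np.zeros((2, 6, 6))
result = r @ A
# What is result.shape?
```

(2, 4, 6)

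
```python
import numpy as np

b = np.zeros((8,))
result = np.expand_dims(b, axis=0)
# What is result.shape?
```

(1, 8)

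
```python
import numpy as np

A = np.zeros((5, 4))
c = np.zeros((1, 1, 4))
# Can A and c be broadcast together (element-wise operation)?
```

Yes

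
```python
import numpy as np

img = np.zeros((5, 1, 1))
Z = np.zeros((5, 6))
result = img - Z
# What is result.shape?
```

(5, 5, 6)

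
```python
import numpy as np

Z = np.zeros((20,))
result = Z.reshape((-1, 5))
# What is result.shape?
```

(4, 5)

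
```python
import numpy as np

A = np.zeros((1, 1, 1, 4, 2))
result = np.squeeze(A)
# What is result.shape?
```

(4, 2)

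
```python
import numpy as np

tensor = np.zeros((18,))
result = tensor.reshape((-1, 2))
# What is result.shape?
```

(9, 2)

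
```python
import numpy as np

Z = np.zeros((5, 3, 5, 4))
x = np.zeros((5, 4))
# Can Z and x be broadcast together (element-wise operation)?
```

Yes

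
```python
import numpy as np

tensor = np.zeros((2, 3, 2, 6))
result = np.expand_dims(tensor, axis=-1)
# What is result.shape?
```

(2, 3, 2, 6, 1)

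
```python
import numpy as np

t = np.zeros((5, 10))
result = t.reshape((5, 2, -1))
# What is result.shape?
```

(5, 2, 5)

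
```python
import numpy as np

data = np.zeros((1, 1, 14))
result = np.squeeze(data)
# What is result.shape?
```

(14,)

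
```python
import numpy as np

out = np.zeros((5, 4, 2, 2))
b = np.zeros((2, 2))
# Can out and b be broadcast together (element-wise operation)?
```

Yes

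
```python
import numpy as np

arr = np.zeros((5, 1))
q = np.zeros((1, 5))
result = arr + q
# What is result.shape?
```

(5, 5)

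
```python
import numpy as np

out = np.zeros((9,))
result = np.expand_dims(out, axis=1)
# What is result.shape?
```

(9, 1)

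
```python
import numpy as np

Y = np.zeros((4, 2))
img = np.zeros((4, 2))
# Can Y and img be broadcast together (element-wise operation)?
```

Yes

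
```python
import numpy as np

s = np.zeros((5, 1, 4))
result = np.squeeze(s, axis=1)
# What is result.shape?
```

(5, 4)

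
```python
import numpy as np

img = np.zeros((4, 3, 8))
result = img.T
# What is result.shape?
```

(8, 3, 4)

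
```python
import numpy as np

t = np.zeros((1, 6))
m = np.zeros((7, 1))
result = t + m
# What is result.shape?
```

(7, 6)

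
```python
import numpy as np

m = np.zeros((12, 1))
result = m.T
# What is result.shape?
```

(1, 12)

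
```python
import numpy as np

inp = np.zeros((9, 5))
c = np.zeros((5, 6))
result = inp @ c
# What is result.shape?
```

(9, 6)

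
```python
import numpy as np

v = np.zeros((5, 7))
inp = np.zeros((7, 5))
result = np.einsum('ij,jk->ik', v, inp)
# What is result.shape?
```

(5, 5)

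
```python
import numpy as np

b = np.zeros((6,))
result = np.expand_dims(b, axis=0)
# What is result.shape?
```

(1, 6)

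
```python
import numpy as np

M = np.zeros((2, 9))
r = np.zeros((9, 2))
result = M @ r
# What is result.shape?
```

(2, 2)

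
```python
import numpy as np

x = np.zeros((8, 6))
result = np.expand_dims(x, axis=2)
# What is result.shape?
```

(8, 6, 1)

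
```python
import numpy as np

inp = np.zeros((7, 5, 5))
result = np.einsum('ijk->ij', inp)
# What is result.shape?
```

(7, 5)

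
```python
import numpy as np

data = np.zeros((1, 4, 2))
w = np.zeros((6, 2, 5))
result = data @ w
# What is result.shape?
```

(6, 4, 5)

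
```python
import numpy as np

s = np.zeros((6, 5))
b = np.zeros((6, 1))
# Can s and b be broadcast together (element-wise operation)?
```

Yes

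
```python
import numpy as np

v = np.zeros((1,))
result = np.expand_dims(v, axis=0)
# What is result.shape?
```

(1, 1)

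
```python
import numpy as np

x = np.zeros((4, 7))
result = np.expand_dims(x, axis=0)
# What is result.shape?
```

(1, 4, 7)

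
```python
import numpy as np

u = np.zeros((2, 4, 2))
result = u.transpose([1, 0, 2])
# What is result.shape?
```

(4, 2, 2)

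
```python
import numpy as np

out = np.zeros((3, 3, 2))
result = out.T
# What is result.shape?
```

(2, 3, 3)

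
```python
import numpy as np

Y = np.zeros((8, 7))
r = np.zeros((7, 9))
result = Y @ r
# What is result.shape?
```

(8, 9)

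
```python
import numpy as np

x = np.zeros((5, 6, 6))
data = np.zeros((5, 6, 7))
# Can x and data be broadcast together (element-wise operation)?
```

No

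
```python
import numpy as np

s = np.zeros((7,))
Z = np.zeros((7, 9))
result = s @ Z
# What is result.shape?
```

(9,)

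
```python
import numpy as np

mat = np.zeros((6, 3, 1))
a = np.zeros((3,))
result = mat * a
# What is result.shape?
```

(6, 3, 3)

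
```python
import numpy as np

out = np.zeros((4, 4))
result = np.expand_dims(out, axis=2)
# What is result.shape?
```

(4, 4, 1)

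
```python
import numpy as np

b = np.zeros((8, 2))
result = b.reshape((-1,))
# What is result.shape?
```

(16,)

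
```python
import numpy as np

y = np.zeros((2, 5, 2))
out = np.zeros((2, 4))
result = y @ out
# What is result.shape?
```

(2, 5, 4)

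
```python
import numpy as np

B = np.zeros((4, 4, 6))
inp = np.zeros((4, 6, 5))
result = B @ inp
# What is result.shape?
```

(4, 4, 5)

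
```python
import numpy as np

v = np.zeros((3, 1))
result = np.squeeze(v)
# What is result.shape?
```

(3,)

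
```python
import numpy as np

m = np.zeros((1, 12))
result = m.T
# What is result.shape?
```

(12, 1)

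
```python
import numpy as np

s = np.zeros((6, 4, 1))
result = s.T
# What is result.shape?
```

(1, 4, 6)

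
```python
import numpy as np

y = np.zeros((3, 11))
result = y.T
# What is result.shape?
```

(11, 3)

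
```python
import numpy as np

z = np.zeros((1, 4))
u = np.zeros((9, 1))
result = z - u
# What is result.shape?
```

(9, 4)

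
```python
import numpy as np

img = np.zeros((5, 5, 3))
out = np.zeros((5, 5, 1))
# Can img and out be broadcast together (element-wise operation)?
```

Yes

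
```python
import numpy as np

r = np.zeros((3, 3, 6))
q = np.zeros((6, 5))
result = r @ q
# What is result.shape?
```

(3, 3, 5)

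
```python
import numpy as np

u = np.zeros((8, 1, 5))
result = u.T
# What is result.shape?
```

(5, 1, 8)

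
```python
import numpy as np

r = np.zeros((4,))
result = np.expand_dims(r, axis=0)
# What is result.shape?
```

(1, 4)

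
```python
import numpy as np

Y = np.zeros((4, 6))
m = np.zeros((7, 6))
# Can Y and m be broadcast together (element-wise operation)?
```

No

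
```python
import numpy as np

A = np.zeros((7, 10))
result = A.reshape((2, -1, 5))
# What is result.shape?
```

(2, 7, 5)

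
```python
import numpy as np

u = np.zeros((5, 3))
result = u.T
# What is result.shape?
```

(3, 5)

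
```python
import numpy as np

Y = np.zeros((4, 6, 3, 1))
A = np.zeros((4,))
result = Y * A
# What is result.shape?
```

(4, 6, 3, 4)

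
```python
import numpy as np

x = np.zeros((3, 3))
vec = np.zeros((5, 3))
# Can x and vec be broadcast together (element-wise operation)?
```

No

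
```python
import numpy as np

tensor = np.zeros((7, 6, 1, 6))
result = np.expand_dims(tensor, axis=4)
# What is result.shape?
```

(7, 6, 1, 6, 1)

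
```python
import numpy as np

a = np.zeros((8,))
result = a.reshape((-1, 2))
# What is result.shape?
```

(4, 2)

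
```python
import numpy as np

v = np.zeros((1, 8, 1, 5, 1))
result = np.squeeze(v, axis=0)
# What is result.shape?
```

(8, 1, 5, 1)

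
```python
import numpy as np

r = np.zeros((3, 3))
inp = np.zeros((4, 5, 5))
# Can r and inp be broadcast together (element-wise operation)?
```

No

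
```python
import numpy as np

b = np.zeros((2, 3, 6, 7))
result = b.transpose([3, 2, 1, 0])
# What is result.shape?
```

(7, 6, 3, 2)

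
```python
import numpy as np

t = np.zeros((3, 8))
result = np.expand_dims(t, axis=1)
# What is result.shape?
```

(3, 1, 8)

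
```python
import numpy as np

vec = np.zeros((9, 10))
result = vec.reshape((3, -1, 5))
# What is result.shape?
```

(3, 6, 5)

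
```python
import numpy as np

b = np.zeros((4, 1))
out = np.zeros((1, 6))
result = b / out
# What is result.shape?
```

(4, 6)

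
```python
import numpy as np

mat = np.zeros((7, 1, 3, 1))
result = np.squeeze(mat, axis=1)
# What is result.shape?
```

(7, 3, 1)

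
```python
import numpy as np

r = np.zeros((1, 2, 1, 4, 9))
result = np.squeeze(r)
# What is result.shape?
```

(2, 4, 9)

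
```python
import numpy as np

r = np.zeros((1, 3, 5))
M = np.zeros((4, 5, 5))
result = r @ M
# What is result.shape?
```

(4, 3, 5)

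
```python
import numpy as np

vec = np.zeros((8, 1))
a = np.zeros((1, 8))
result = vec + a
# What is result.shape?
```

(8, 8)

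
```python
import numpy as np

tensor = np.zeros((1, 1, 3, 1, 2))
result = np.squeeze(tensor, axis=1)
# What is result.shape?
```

(1, 3, 1, 2)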